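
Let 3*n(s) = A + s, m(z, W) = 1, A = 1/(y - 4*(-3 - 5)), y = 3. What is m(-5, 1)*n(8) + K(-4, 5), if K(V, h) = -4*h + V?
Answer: -2239/105 ≈ -21.324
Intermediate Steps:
A = 1/35 (A = 1/(3 - 4*(-3 - 5)) = 1/(3 - 4*(-8)) = 1/(3 + 32) = 1/35 ≈ 0.028571)
n(s) = 1/105 + s/3 (n(s) = (1/35 + s)/3 = 1/105 + s/3)
K(V, h) = V - 4*h
m(-5, 1)*n(8) + K(-4, 5) = 1*(1/105 + (1/3)*8) + (-4 - 4*5) = 1*(1/105 + 8/3) + (-4 - 20) = 1*(281/105) - 24 = 281/105 - 24 = -2239/105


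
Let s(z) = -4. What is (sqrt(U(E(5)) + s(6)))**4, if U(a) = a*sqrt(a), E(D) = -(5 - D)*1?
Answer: 16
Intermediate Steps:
E(D) = -5 + D (E(D) = (-5 + D)*1 = -5 + D)
U(a) = a**(3/2)
(sqrt(U(E(5)) + s(6)))**4 = (sqrt((-5 + 5)**(3/2) - 4))**4 = (sqrt(0**(3/2) - 4))**4 = (sqrt(0 - 4))**4 = (sqrt(-4))**4 = (2*I)**4 = 16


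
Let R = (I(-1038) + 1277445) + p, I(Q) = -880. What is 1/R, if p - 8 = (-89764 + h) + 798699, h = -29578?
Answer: 1/1955930 ≈ 5.1127e-7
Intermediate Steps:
p = 679365 (p = 8 + ((-89764 - 29578) + 798699) = 8 + (-119342 + 798699) = 8 + 679357 = 679365)
R = 1955930 (R = (-880 + 1277445) + 679365 = 1276565 + 679365 = 1955930)
1/R = 1/1955930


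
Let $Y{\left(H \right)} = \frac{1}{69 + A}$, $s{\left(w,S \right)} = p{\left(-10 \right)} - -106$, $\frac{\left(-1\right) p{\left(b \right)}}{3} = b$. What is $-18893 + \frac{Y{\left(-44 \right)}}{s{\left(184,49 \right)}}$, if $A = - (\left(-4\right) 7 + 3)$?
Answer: $- \frac{241528111}{12784} \approx -18893.0$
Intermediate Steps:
$p{\left(b \right)} = - 3 b$
$A = 25$ ($A = - (-28 + 3) = \left(-1\right) \left(-25\right) = 25$)
$s{\left(w,S \right)} = 136$ ($s{\left(w,S \right)} = \left(-3\right) \left(-10\right) - -106 = 30 + 106 = 136$)
$Y{\left(H \right)} = \frac{1}{94}$ ($Y{\left(H \right)} = \frac{1}{69 + 25} = \frac{1}{94}$)
$-18893 + \frac{Y{\left(-44 \right)}}{s{\left(184,49 \right)}} = -18893 + \frac{1}{94 \cdot 136} = -18893 + \frac{1}{94} \cdot \frac{1}{136} = -18893 + \frac{1}{12784} = - \frac{241528111}{12784}$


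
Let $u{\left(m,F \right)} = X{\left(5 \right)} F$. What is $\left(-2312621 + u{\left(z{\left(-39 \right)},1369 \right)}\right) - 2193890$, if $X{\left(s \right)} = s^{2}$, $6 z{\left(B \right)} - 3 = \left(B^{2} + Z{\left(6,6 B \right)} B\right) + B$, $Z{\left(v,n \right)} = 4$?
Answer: $-4472286$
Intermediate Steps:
$z{\left(B \right)} = \frac{1}{2} + \frac{B^{2}}{6} + \frac{5 B}{6}$ ($z{\left(B \right)} = \frac{1}{2} + \frac{\left(B^{2} + 4 B\right) + B}{6} = \frac{1}{2} + \frac{B^{2} + 5 B}{6} = \frac{1}{2} + \left(\frac{B^{2}}{6} + \frac{5 B}{6}\right) = \frac{1}{2} + \frac{B^{2}}{6} + \frac{5 B}{6}$)
$u{\left(m,F \right)} = 25 F$ ($u{\left(m,F \right)} = 5^{2} F = 25 F$)
$\left(-2312621 + u{\left(z{\left(-39 \right)},1369 \right)}\right) - 2193890 = \left(-2312621 + 25 \cdot 1369\right) - 2193890 = \left(-2312621 + 34225\right) - 2193890 = -2278396 - 2193890 = -4472286$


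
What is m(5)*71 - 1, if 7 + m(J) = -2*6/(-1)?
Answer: 354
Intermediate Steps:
m(J) = 5 (m(J) = -7 - 2*6/(-1) = -7 - 12*(-1) = -7 + 12 = 5)
m(5)*71 - 1 = 5*71 - 1 = 355 - 1 = 354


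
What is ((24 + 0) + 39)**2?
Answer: 3969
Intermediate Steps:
((24 + 0) + 39)**2 = (24 + 39)**2 = 63**2 = 3969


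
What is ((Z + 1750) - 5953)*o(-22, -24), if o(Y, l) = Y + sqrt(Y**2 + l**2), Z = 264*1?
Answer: 86658 - 7878*sqrt(265) ≈ -41587.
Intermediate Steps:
Z = 264
((Z + 1750) - 5953)*o(-22, -24) = ((264 + 1750) - 5953)*(-22 + sqrt((-22)**2 + (-24)**2)) = (2014 - 5953)*(-22 + sqrt(484 + 576)) = -3939*(-22 + sqrt(1060)) = -3939*(-22 + 2*sqrt(265)) = 86658 - 7878*sqrt(265)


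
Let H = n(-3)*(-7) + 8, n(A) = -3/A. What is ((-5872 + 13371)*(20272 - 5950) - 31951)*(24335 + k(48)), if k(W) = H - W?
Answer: 2607771641376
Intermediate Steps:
H = 1 (H = -3/(-3)*(-7) + 8 = -3*(-⅓)*(-7) + 8 = 1*(-7) + 8 = -7 + 8 = 1)
k(W) = 1 - W
((-5872 + 13371)*(20272 - 5950) - 31951)*(24335 + k(48)) = ((-5872 + 13371)*(20272 - 5950) - 31951)*(24335 + (1 - 1*48)) = (7499*14322 - 31951)*(24335 + (1 - 48)) = (107400678 - 31951)*(24335 - 47) = 107368727*24288 = 2607771641376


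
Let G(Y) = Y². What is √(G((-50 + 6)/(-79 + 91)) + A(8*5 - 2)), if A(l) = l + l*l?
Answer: √13459/3 ≈ 38.671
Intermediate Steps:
A(l) = l + l²
√(G((-50 + 6)/(-79 + 91)) + A(8*5 - 2)) = √(((-50 + 6)/(-79 + 91))² + (8*5 - 2)*(1 + (8*5 - 2))) = √((-44/12)² + (40 - 2)*(1 + (40 - 2))) = √((-44*1/12)² + 38*(1 + 38)) = √((-11/3)² + 38*39) = √(121/9 + 1482) = √(13459/9) = √13459/3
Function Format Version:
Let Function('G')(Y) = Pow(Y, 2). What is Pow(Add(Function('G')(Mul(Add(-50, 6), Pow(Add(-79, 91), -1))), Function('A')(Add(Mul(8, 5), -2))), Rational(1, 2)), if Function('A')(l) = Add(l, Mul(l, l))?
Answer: Mul(Rational(1, 3), Pow(13459, Rational(1, 2))) ≈ 38.671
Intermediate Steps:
Function('A')(l) = Add(l, Pow(l, 2))
Pow(Add(Function('G')(Mul(Add(-50, 6), Pow(Add(-79, 91), -1))), Function('A')(Add(Mul(8, 5), -2))), Rational(1, 2)) = Pow(Add(Pow(Mul(Add(-50, 6), Pow(Add(-79, 91), -1)), 2), Mul(Add(Mul(8, 5), -2), Add(1, Add(Mul(8, 5), -2)))), Rational(1, 2)) = Pow(Add(Pow(Mul(-44, Pow(12, -1)), 2), Mul(Add(40, -2), Add(1, Add(40, -2)))), Rational(1, 2)) = Pow(Add(Pow(Mul(-44, Rational(1, 12)), 2), Mul(38, Add(1, 38))), Rational(1, 2)) = Pow(Add(Pow(Rational(-11, 3), 2), Mul(38, 39)), Rational(1, 2)) = Pow(Add(Rational(121, 9), 1482), Rational(1, 2)) = Pow(Rational(13459, 9), Rational(1, 2)) = Mul(Rational(1, 3), Pow(13459, Rational(1, 2)))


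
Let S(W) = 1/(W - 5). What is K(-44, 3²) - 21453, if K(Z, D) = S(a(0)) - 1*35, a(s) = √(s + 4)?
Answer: -64465/3 ≈ -21488.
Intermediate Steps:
a(s) = √(4 + s)
S(W) = 1/(-5 + W)
K(Z, D) = -106/3 (K(Z, D) = 1/(-5 + √(4 + 0)) - 1*35 = 1/(-5 + √4) - 35 = 1/(-5 + 2) - 35 = 1/(-3) - 35 = -⅓ - 35 = -106/3)
K(-44, 3²) - 21453 = -106/3 - 21453 = -64465/3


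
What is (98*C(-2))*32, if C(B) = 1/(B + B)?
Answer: -784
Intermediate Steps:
C(B) = 1/(2*B)
(98*C(-2))*32 = (98*((1/2)/(-2)))*32 = (98*((1/2)*(-1/2)))*32 = (98*(-1/4))*32 = -49/2*32 = -784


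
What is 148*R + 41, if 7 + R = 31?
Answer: 3593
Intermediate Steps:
R = 24 (R = -7 + 31 = 24)
148*R + 41 = 148*24 + 41 = 3552 + 41 = 3593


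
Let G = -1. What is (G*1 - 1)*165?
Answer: -330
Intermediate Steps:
(G*1 - 1)*165 = (-1*1 - 1)*165 = (-1 - 1)*165 = -2*165 = -330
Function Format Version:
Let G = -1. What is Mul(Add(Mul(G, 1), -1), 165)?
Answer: -330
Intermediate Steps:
Mul(Add(Mul(G, 1), -1), 165) = Mul(Add(Mul(-1, 1), -1), 165) = Mul(Add(-1, -1), 165) = Mul(-2, 165) = -330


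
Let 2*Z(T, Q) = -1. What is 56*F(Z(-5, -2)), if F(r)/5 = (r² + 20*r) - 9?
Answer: -5250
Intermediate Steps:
Z(T, Q) = -½ (Z(T, Q) = (½)*(-1) = -½)
F(r) = -45 + 5*r² + 100*r (F(r) = 5*((r² + 20*r) - 9) = 5*(-9 + r² + 20*r) = -45 + 5*r² + 100*r)
56*F(Z(-5, -2)) = 56*(-45 + 5*(-½)² + 100*(-½)) = 56*(-45 + 5*(¼) - 50) = 56*(-45 + 5/4 - 50) = 56*(-375/4) = -5250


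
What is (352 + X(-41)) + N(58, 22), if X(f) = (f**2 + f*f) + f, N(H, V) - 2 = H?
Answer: 3733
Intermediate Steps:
N(H, V) = 2 + H
X(f) = f + 2*f**2 (X(f) = (f**2 + f**2) + f = 2*f**2 + f = f + 2*f**2)
(352 + X(-41)) + N(58, 22) = (352 - 41*(1 + 2*(-41))) + (2 + 58) = (352 - 41*(1 - 82)) + 60 = (352 - 41*(-81)) + 60 = (352 + 3321) + 60 = 3673 + 60 = 3733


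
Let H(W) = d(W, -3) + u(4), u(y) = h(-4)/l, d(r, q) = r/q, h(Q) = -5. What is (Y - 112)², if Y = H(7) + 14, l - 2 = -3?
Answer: 81796/9 ≈ 9088.4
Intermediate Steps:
l = -1 (l = 2 - 3 = -1)
u(y) = 5 (u(y) = -5/(-1) = -5*(-1) = 5)
H(W) = 5 - W/3 (H(W) = W/(-3) + 5 = W*(-⅓) + 5 = -W/3 + 5 = 5 - W/3)
Y = 50/3 (Y = (5 - ⅓*7) + 14 = (5 - 7/3) + 14 = 8/3 + 14 = 50/3 ≈ 16.667)
(Y - 112)² = (50/3 - 112)² = (-286/3)² = 81796/9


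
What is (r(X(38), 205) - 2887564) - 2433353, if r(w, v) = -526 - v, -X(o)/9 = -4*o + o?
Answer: -5321648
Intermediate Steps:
X(o) = 27*o (X(o) = -9*(-4*o + o) = -(-27)*o = 27*o)
(r(X(38), 205) - 2887564) - 2433353 = ((-526 - 1*205) - 2887564) - 2433353 = ((-526 - 205) - 2887564) - 2433353 = (-731 - 2887564) - 2433353 = -2888295 - 2433353 = -5321648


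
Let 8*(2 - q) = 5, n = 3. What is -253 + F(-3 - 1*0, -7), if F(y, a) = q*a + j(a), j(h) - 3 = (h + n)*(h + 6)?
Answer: -2045/8 ≈ -255.63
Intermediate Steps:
q = 11/8 (q = 2 - ⅛*5 = 2 - 5/8 = 11/8 ≈ 1.3750)
j(h) = 3 + (3 + h)*(6 + h) (j(h) = 3 + (h + 3)*(h + 6) = 3 + (3 + h)*(6 + h))
F(y, a) = 21 + a² + 83*a/8 (F(y, a) = 11*a/8 + (21 + a² + 9*a) = 21 + a² + 83*a/8)
-253 + F(-3 - 1*0, -7) = -253 + (21 + (-7)² + (83/8)*(-7)) = -253 + (21 + 49 - 581/8) = -253 - 21/8 = -2045/8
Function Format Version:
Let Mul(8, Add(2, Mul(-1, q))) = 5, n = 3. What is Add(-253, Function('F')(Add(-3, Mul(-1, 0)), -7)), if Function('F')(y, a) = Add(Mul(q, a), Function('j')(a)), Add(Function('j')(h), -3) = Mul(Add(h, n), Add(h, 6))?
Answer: Rational(-2045, 8) ≈ -255.63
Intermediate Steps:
q = Rational(11, 8) (q = Add(2, Mul(Rational(-1, 8), 5)) = Add(2, Rational(-5, 8)) = Rational(11, 8) ≈ 1.3750)
Function('j')(h) = Add(3, Mul(Add(3, h), Add(6, h))) (Function('j')(h) = Add(3, Mul(Add(h, 3), Add(h, 6))) = Add(3, Mul(Add(3, h), Add(6, h))))
Function('F')(y, a) = Add(21, Pow(a, 2), Mul(Rational(83, 8), a)) (Function('F')(y, a) = Add(Mul(Rational(11, 8), a), Add(21, Pow(a, 2), Mul(9, a))) = Add(21, Pow(a, 2), Mul(Rational(83, 8), a)))
Add(-253, Function('F')(Add(-3, Mul(-1, 0)), -7)) = Add(-253, Add(21, Pow(-7, 2), Mul(Rational(83, 8), -7))) = Add(-253, Add(21, 49, Rational(-581, 8))) = Add(-253, Rational(-21, 8)) = Rational(-2045, 8)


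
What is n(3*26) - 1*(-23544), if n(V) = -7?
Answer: 23537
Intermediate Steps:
n(3*26) - 1*(-23544) = -7 - 1*(-23544) = -7 + 23544 = 23537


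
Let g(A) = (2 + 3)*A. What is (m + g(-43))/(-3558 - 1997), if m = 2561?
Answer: -2346/5555 ≈ -0.42232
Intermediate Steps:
g(A) = 5*A
(m + g(-43))/(-3558 - 1997) = (2561 + 5*(-43))/(-3558 - 1997) = (2561 - 215)/(-5555) = 2346*(-1/5555) = -2346/5555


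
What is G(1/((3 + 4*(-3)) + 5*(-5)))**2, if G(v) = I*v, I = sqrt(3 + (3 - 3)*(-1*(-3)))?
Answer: 3/1156 ≈ 0.0025952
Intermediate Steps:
I = sqrt(3) (I = sqrt(3 + 0*3) = sqrt(3 + 0) = sqrt(3) ≈ 1.7320)
G(v) = v*sqrt(3) (G(v) = sqrt(3)*v = v*sqrt(3))
G(1/((3 + 4*(-3)) + 5*(-5)))**2 = (sqrt(3)/((3 + 4*(-3)) + 5*(-5)))**2 = (sqrt(3)/((3 - 12) - 25))**2 = (sqrt(3)/(-9 - 25))**2 = (sqrt(3)/(-34))**2 = (-sqrt(3)/34)**2 = 3/1156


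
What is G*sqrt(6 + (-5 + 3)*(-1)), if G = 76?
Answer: 152*sqrt(2) ≈ 214.96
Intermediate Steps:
G*sqrt(6 + (-5 + 3)*(-1)) = 76*sqrt(6 + (-5 + 3)*(-1)) = 76*sqrt(6 - 2*(-1)) = 76*sqrt(6 + 2) = 76*sqrt(8) = 76*(2*sqrt(2)) = 152*sqrt(2)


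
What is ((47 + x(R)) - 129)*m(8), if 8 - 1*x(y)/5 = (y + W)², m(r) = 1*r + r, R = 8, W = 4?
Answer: -12192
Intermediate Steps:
m(r) = 2*r (m(r) = r + r = 2*r)
x(y) = 40 - 5*(4 + y)² (x(y) = 40 - 5*(y + 4)² = 40 - 5*(4 + y)²)
((47 + x(R)) - 129)*m(8) = ((47 + (40 - 5*(4 + 8)²)) - 129)*(2*8) = ((47 + (40 - 5*12²)) - 129)*16 = ((47 + (40 - 5*144)) - 129)*16 = ((47 + (40 - 720)) - 129)*16 = ((47 - 680) - 129)*16 = (-633 - 129)*16 = -762*16 = -12192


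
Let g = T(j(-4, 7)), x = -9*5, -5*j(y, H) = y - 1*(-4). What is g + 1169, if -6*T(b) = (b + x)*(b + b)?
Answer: 1169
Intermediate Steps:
j(y, H) = -⅘ - y/5 (j(y, H) = -(y - 1*(-4))/5 = -(y + 4)/5 = -(4 + y)/5 = -⅘ - y/5)
x = -45
T(b) = -b*(-45 + b)/3 (T(b) = -(b - 45)*(b + b)/6 = -(-45 + b)*2*b/6 = -b*(-45 + b)/3)
g = 0 (g = (-⅘ - ⅕*(-4))*(45 - (-⅘ - ⅕*(-4)))/3 = (-⅘ + ⅘)*(45 - (-⅘ + ⅘))/3 = (⅓)*0*(45 - 1*0) = (⅓)*0*(45 + 0) = (⅓)*0*45 = 0)
g + 1169 = 0 + 1169 = 1169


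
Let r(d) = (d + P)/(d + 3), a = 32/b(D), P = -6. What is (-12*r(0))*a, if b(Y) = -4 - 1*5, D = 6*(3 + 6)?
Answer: -256/3 ≈ -85.333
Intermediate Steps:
D = 54 (D = 6*9 = 54)
b(Y) = -9 (b(Y) = -4 - 5 = -9)
a = -32/9 (a = 32/(-9) = 32*(-⅑) = -32/9 ≈ -3.5556)
r(d) = (-6 + d)/(3 + d) (r(d) = (d - 6)/(d + 3) = (-6 + d)/(3 + d))
(-12*r(0))*a = -12*(-6 + 0)/(3 + 0)*(-32/9) = -12*(-6)/3*(-32/9) = -4*(-6)*(-32/9) = -12*(-2)*(-32/9) = 24*(-32/9) = -256/3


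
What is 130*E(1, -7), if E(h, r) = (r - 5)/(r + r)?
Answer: 780/7 ≈ 111.43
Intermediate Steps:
E(h, r) = (-5 + r)/(2*r) (E(h, r) = (-5 + r)/((2*r)) = (-5 + r)*(1/(2*r)) = (-5 + r)/(2*r))
130*E(1, -7) = 130*((½)*(-5 - 7)/(-7)) = 130*((½)*(-⅐)*(-12)) = 130*(6/7) = 780/7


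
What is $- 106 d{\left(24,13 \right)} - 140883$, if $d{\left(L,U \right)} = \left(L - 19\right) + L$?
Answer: $-143957$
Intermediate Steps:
$d{\left(L,U \right)} = -19 + 2 L$ ($d{\left(L,U \right)} = \left(-19 + L\right) + L = -19 + 2 L$)
$- 106 d{\left(24,13 \right)} - 140883 = - 106 \left(-19 + 2 \cdot 24\right) - 140883 = - 106 \left(-19 + 48\right) - 140883 = \left(-106\right) 29 - 140883 = -3074 - 140883 = -143957$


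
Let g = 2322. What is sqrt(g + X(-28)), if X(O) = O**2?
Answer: sqrt(3106) ≈ 55.732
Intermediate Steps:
sqrt(g + X(-28)) = sqrt(2322 + (-28)**2) = sqrt(2322 + 784) = sqrt(3106)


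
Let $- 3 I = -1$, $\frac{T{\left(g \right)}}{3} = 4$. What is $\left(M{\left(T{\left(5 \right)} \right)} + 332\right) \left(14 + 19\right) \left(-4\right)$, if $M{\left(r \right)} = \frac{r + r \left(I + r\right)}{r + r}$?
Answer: $-44704$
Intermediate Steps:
$T{\left(g \right)} = 12$ ($T{\left(g \right)} = 3 \cdot 4 = 12$)
$I = \frac{1}{3}$ ($I = \left(- \frac{1}{3}\right) \left(-1\right) = \frac{1}{3} \approx 0.33333$)
$M{\left(r \right)} = \frac{r + r \left(\frac{1}{3} + r\right)}{2 r}$ ($M{\left(r \right)} = \frac{r + r \left(\frac{1}{3} + r\right)}{r + r} = \frac{r + r \left(\frac{1}{3} + r\right)}{2 r}$)
$\left(M{\left(T{\left(5 \right)} \right)} + 332\right) \left(14 + 19\right) \left(-4\right) = \left(\left(\frac{2}{3} + \frac{1}{2} \cdot 12\right) + 332\right) \left(14 + 19\right) \left(-4\right) = \left(\left(\frac{2}{3} + 6\right) + 332\right) 33 \left(-4\right) = \left(\frac{20}{3} + 332\right) \left(-132\right) = \frac{1016}{3} \left(-132\right) = -44704$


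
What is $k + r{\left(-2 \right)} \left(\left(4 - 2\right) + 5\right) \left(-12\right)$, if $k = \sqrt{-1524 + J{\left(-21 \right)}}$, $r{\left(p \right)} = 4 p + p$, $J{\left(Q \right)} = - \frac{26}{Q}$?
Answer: $840 + \frac{i \sqrt{671538}}{21} \approx 840.0 + 39.023 i$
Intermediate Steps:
$r{\left(p \right)} = 5 p$
$k = \frac{i \sqrt{671538}}{21}$ ($k = \sqrt{-1524 - \frac{26}{-21}} = \sqrt{-1524 - - \frac{26}{21}} = \sqrt{-1524 + \frac{26}{21}} = \sqrt{- \frac{31978}{21}} = \frac{i \sqrt{671538}}{21} \approx 39.023 i$)
$k + r{\left(-2 \right)} \left(\left(4 - 2\right) + 5\right) \left(-12\right) = \frac{i \sqrt{671538}}{21} + 5 \left(-2\right) \left(\left(4 - 2\right) + 5\right) \left(-12\right) = \frac{i \sqrt{671538}}{21} + - 10 \left(2 + 5\right) \left(-12\right) = \frac{i \sqrt{671538}}{21} + \left(-10\right) 7 \left(-12\right) = \frac{i \sqrt{671538}}{21} - -840 = \frac{i \sqrt{671538}}{21} + 840 = 840 + \frac{i \sqrt{671538}}{21}$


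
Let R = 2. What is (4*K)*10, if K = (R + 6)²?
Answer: 2560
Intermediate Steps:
K = 64 (K = (2 + 6)² = 8² = 64)
(4*K)*10 = (4*64)*10 = 256*10 = 2560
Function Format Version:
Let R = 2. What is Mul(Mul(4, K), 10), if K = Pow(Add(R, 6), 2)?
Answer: 2560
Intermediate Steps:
K = 64 (K = Pow(Add(2, 6), 2) = Pow(8, 2) = 64)
Mul(Mul(4, K), 10) = Mul(Mul(4, 64), 10) = Mul(256, 10) = 2560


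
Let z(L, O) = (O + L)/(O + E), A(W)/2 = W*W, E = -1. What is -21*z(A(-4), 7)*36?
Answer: -4914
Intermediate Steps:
A(W) = 2*W**2 (A(W) = 2*(W*W) = 2*W**2)
z(L, O) = (L + O)/(-1 + O) (z(L, O) = (O + L)/(O - 1) = (L + O)/(-1 + O))
-21*z(A(-4), 7)*36 = -21*(2*(-4)**2 + 7)/(-1 + 7)*36 = -21*(2*16 + 7)/6*36 = -7*(32 + 7)/2*36 = -7*39/2*36 = -21*13/2*36 = -273/2*36 = -4914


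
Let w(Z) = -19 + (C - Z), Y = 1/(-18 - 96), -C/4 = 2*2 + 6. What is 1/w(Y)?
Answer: -114/6725 ≈ -0.016952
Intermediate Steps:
C = -40 (C = -4*(2*2 + 6) = -4*(4 + 6) = -4*10 = -40)
Y = -1/114 (Y = 1/(-114) = -1/114 ≈ -0.0087719)
w(Z) = -59 - Z (w(Z) = -19 + (-40 - Z) = -59 - Z)
1/w(Y) = 1/(-59 - 1*(-1/114)) = 1/(-59 + 1/114) = 1/(-6725/114) = -114/6725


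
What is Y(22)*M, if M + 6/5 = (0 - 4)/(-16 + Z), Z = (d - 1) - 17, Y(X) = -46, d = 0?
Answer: 4232/85 ≈ 49.788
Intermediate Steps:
Z = -18 (Z = (0 - 1) - 17 = -1 - 17 = -18)
M = -92/85 (M = -6/5 + (0 - 4)/(-16 - 18) = -6/5 - 4/(-34) = -6/5 - 4*(-1/34) = -6/5 + 2/17 = -92/85 ≈ -1.0824)
Y(22)*M = -46*(-92/85) = 4232/85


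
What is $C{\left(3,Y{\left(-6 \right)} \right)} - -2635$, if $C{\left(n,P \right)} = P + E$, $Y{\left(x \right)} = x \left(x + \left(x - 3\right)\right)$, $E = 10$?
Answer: $2735$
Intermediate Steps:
$Y{\left(x \right)} = x \left(-3 + 2 x\right)$ ($Y{\left(x \right)} = x \left(x + \left(x - 3\right)\right) = x \left(x + \left(-3 + x\right)\right) = x \left(-3 + 2 x\right)$)
$C{\left(n,P \right)} = 10 + P$ ($C{\left(n,P \right)} = P + 10 = 10 + P$)
$C{\left(3,Y{\left(-6 \right)} \right)} - -2635 = \left(10 - 6 \left(-3 + 2 \left(-6\right)\right)\right) - -2635 = \left(10 - 6 \left(-3 - 12\right)\right) + 2635 = \left(10 - -90\right) + 2635 = \left(10 + 90\right) + 2635 = 100 + 2635 = 2735$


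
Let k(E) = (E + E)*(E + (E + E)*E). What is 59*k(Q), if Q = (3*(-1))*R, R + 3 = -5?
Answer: 3330432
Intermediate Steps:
R = -8 (R = -3 - 5 = -8)
Q = 24 (Q = (3*(-1))*(-8) = -3*(-8) = 24)
k(E) = 2*E*(E + 2*E**2) (k(E) = (2*E)*(E + (2*E)*E) = (2*E)*(E + 2*E**2) = 2*E*(E + 2*E**2))
59*k(Q) = 59*(24**2*(2 + 4*24)) = 59*(576*(2 + 96)) = 59*(576*98) = 59*56448 = 3330432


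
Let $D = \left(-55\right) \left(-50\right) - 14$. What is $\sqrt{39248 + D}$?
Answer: $32 \sqrt{41} \approx 204.9$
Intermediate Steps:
$D = 2736$ ($D = 2750 - 14 = 2736$)
$\sqrt{39248 + D} = \sqrt{39248 + 2736} = \sqrt{41984} = 32 \sqrt{41}$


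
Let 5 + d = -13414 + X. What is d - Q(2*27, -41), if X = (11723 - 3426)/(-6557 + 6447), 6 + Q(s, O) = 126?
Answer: -1497587/110 ≈ -13614.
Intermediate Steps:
Q(s, O) = 120 (Q(s, O) = -6 + 126 = 120)
X = -8297/110 (X = 8297/(-110) = 8297*(-1/110) = -8297/110 ≈ -75.427)
d = -1484387/110 (d = -5 + (-13414 - 8297/110) = -5 - 1483837/110 = -1484387/110 ≈ -13494.)
d - Q(2*27, -41) = -1484387/110 - 1*120 = -1484387/110 - 120 = -1497587/110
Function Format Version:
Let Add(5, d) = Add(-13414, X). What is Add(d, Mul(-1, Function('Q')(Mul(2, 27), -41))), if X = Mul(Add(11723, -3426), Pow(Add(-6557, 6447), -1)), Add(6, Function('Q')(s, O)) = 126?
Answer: Rational(-1497587, 110) ≈ -13614.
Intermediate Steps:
Function('Q')(s, O) = 120 (Function('Q')(s, O) = Add(-6, 126) = 120)
X = Rational(-8297, 110) (X = Mul(8297, Pow(-110, -1)) = Mul(8297, Rational(-1, 110)) = Rational(-8297, 110) ≈ -75.427)
d = Rational(-1484387, 110) (d = Add(-5, Add(-13414, Rational(-8297, 110))) = Add(-5, Rational(-1483837, 110)) = Rational(-1484387, 110) ≈ -13494.)
Add(d, Mul(-1, Function('Q')(Mul(2, 27), -41))) = Add(Rational(-1484387, 110), Mul(-1, 120)) = Add(Rational(-1484387, 110), -120) = Rational(-1497587, 110)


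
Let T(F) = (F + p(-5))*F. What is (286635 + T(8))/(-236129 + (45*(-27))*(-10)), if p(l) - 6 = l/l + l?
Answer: -286715/223979 ≈ -1.2801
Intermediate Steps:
p(l) = 7 + l (p(l) = 6 + (l/l + l) = 6 + (1 + l) = 7 + l)
T(F) = F*(2 + F) (T(F) = (F + (7 - 5))*F = (F + 2)*F = (2 + F)*F = F*(2 + F))
(286635 + T(8))/(-236129 + (45*(-27))*(-10)) = (286635 + 8*(2 + 8))/(-236129 + (45*(-27))*(-10)) = (286635 + 8*10)/(-236129 - 1215*(-10)) = (286635 + 80)/(-236129 + 12150) = 286715/(-223979) = 286715*(-1/223979) = -286715/223979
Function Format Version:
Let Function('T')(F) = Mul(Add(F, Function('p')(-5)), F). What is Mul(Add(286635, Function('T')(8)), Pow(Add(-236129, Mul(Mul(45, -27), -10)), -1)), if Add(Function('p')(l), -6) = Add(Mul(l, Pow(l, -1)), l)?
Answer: Rational(-286715, 223979) ≈ -1.2801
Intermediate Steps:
Function('p')(l) = Add(7, l) (Function('p')(l) = Add(6, Add(Mul(l, Pow(l, -1)), l)) = Add(6, Add(1, l)) = Add(7, l))
Function('T')(F) = Mul(F, Add(2, F)) (Function('T')(F) = Mul(Add(F, Add(7, -5)), F) = Mul(Add(F, 2), F) = Mul(Add(2, F), F) = Mul(F, Add(2, F)))
Mul(Add(286635, Function('T')(8)), Pow(Add(-236129, Mul(Mul(45, -27), -10)), -1)) = Mul(Add(286635, Mul(8, Add(2, 8))), Pow(Add(-236129, Mul(Mul(45, -27), -10)), -1)) = Mul(Add(286635, Mul(8, 10)), Pow(Add(-236129, Mul(-1215, -10)), -1)) = Mul(Add(286635, 80), Pow(Add(-236129, 12150), -1)) = Mul(286715, Pow(-223979, -1)) = Mul(286715, Rational(-1, 223979)) = Rational(-286715, 223979)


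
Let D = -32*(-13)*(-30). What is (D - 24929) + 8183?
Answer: -29226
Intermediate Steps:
D = -12480 (D = 416*(-30) = -12480)
(D - 24929) + 8183 = (-12480 - 24929) + 8183 = -37409 + 8183 = -29226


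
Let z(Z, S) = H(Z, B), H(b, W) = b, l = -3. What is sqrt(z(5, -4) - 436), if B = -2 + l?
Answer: I*sqrt(431) ≈ 20.761*I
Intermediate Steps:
B = -5 (B = -2 - 3 = -5)
z(Z, S) = Z
sqrt(z(5, -4) - 436) = sqrt(5 - 436) = sqrt(-431) = I*sqrt(431)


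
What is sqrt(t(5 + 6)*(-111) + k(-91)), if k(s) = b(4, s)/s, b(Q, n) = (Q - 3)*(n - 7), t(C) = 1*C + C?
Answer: 2*I*sqrt(103129)/13 ≈ 49.406*I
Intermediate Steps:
t(C) = 2*C (t(C) = C + C = 2*C)
b(Q, n) = (-7 + n)*(-3 + Q) (b(Q, n) = (-3 + Q)*(-7 + n) = (-7 + n)*(-3 + Q))
k(s) = (-7 + s)/s (k(s) = (21 - 7*4 - 3*s + 4*s)/s = (21 - 28 - 3*s + 4*s)/s = (-7 + s)/s)
sqrt(t(5 + 6)*(-111) + k(-91)) = sqrt((2*(5 + 6))*(-111) + (-7 - 91)/(-91)) = sqrt((2*11)*(-111) - 1/91*(-98)) = sqrt(22*(-111) + 14/13) = sqrt(-2442 + 14/13) = sqrt(-31732/13) = 2*I*sqrt(103129)/13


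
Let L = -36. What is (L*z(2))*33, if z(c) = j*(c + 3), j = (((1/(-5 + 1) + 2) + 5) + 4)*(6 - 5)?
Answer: -63855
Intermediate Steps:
j = 43/4 (j = (((1/(-4) + 2) + 5) + 4)*1 = (((-1/4 + 2) + 5) + 4)*1 = ((7/4 + 5) + 4)*1 = (27/4 + 4)*1 = (43/4)*1 = 43/4 ≈ 10.750)
z(c) = 129/4 + 43*c/4 (z(c) = 43*(c + 3)/4 = 43*(3 + c)/4 = 129/4 + 43*c/4)
(L*z(2))*33 = -36*(129/4 + (43/4)*2)*33 = -36*(129/4 + 43/2)*33 = -36*215/4*33 = -1935*33 = -63855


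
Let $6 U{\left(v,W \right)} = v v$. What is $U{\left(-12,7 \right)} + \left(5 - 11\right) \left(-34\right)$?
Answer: $228$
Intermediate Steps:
$U{\left(v,W \right)} = \frac{v^{2}}{6}$ ($U{\left(v,W \right)} = \frac{v v}{6} = \frac{v^{2}}{6}$)
$U{\left(-12,7 \right)} + \left(5 - 11\right) \left(-34\right) = \frac{\left(-12\right)^{2}}{6} + \left(5 - 11\right) \left(-34\right) = \frac{1}{6} \cdot 144 - -204 = 24 + 204 = 228$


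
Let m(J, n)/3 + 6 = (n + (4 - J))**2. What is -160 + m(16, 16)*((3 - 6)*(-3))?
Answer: 110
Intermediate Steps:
m(J, n) = -18 + 3*(4 + n - J)**2 (m(J, n) = -18 + 3*(n + (4 - J))**2 = -18 + 3*(4 + n - J)**2)
-160 + m(16, 16)*((3 - 6)*(-3)) = -160 + (-18 + 3*(4 + 16 - 1*16)**2)*((3 - 6)*(-3)) = -160 + (-18 + 3*(4 + 16 - 16)**2)*(-3*(-3)) = -160 + (-18 + 3*4**2)*9 = -160 + (-18 + 3*16)*9 = -160 + (-18 + 48)*9 = -160 + 30*9 = -160 + 270 = 110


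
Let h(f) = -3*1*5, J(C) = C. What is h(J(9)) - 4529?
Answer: -4544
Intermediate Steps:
h(f) = -15 (h(f) = -3*5 = -15)
h(J(9)) - 4529 = -15 - 4529 = -4544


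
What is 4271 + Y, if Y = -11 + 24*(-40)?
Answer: 3300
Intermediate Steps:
Y = -971 (Y = -11 - 960 = -971)
4271 + Y = 4271 - 971 = 3300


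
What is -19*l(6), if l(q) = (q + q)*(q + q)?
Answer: -2736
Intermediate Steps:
l(q) = 4*q² (l(q) = (2*q)*(2*q) = 4*q²)
-19*l(6) = -76*6² = -76*36 = -19*144 = -2736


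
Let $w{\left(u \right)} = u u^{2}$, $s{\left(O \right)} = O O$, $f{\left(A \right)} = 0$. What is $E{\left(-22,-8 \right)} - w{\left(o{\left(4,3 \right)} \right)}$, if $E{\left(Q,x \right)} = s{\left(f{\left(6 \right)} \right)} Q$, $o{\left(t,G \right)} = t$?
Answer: $-64$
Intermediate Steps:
$s{\left(O \right)} = O^{2}$
$E{\left(Q,x \right)} = 0$ ($E{\left(Q,x \right)} = 0^{2} Q = 0 Q = 0$)
$w{\left(u \right)} = u^{3}$
$E{\left(-22,-8 \right)} - w{\left(o{\left(4,3 \right)} \right)} = 0 - 4^{3} = 0 - 64 = -64$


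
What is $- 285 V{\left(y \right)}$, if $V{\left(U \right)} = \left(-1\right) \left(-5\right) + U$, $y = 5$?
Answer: $-2850$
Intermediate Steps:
$V{\left(U \right)} = 5 + U$
$- 285 V{\left(y \right)} = - 285 \left(5 + 5\right) = \left(-285\right) 10 = -2850$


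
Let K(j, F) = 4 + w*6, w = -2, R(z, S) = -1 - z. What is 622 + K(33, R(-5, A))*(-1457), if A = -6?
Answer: 12278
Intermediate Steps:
K(j, F) = -8 (K(j, F) = 4 - 2*6 = 4 - 12 = -8)
622 + K(33, R(-5, A))*(-1457) = 622 - 8*(-1457) = 622 + 11656 = 12278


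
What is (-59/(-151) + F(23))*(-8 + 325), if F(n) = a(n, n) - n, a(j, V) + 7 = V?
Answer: -316366/151 ≈ -2095.1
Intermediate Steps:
a(j, V) = -7 + V
F(n) = -7 (F(n) = (-7 + n) - n = -7)
(-59/(-151) + F(23))*(-8 + 325) = (-59/(-151) - 7)*(-8 + 325) = (-59*(-1/151) - 7)*317 = (59/151 - 7)*317 = -998/151*317 = -316366/151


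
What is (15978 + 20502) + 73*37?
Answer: 39181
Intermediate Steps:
(15978 + 20502) + 73*37 = 36480 + 2701 = 39181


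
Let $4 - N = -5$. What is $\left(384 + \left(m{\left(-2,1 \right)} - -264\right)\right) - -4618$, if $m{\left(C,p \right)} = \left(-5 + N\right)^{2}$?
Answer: $5282$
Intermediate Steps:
$N = 9$ ($N = 4 - -5 = 4 + 5 = 9$)
$m{\left(C,p \right)} = 16$ ($m{\left(C,p \right)} = \left(-5 + 9\right)^{2} = 4^{2} = 16$)
$\left(384 + \left(m{\left(-2,1 \right)} - -264\right)\right) - -4618 = \left(384 + \left(16 - -264\right)\right) - -4618 = \left(384 + \left(16 + 264\right)\right) + 4618 = \left(384 + 280\right) + 4618 = 664 + 4618 = 5282$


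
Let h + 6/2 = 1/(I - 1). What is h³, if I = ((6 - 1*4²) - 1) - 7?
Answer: -195112/6859 ≈ -28.446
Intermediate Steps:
I = -18 (I = ((6 - 1*16) - 1) - 7 = ((6 - 16) - 1) - 7 = (-10 - 1) - 7 = -11 - 7 = -18)
h = -58/19 (h = -3 + 1/(-18 - 1) = -3 + 1/(-19) = -3 - 1/19 = -58/19 ≈ -3.0526)
h³ = (-58/19)³ = -195112/6859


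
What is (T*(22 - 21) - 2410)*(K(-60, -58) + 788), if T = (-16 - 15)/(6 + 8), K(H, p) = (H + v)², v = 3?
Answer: -136333527/14 ≈ -9.7381e+6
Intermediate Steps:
K(H, p) = (3 + H)² (K(H, p) = (H + 3)² = (3 + H)²)
T = -31/14 ≈ -2.2143
(T*(22 - 21) - 2410)*(K(-60, -58) + 788) = (-31*(22 - 21)/14 - 2410)*((3 - 60)² + 788) = (-31/14*1 - 2410)*((-57)² + 788) = (-31/14 - 2410)*(3249 + 788) = -33771/14*4037 = -136333527/14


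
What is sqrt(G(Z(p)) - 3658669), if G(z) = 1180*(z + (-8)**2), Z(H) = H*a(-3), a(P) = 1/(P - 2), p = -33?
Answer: I*sqrt(3575361) ≈ 1890.9*I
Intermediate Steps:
a(P) = 1/(-2 + P)
Z(H) = -H/5 (Z(H) = H/(-2 - 3) = H/(-5) = H*(-1/5) = -H/5)
G(z) = 75520 + 1180*z (G(z) = 1180*(z + 64) = 1180*(64 + z) = 75520 + 1180*z)
sqrt(G(Z(p)) - 3658669) = sqrt((75520 + 1180*(-1/5*(-33))) - 3658669) = sqrt((75520 + 1180*(33/5)) - 3658669) = sqrt((75520 + 7788) - 3658669) = sqrt(83308 - 3658669) = sqrt(-3575361) = I*sqrt(3575361)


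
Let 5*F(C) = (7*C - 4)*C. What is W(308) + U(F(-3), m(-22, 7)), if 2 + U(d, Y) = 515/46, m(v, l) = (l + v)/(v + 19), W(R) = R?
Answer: 14591/46 ≈ 317.20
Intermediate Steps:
F(C) = C*(-4 + 7*C)/5 (F(C) = ((7*C - 4)*C)/5 = ((-4 + 7*C)*C)/5 = (C*(-4 + 7*C))/5 = C*(-4 + 7*C)/5)
m(v, l) = (l + v)/(19 + v)
U(d, Y) = 423/46 (U(d, Y) = -2 + 515/46 = 423/46)
W(308) + U(F(-3), m(-22, 7)) = 308 + 423/46 = 14591/46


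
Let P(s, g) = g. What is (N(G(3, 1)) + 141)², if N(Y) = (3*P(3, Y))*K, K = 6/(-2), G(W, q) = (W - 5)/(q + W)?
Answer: 84681/4 ≈ 21170.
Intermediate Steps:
G(W, q) = (-5 + W)/(W + q)
K = -3 (K = 6*(-½) = -3)
N(Y) = -9*Y (N(Y) = (3*Y)*(-3) = -9*Y)
(N(G(3, 1)) + 141)² = (-9*(-5 + 3)/(3 + 1) + 141)² = (-9*(-2)/4 + 141)² = (-9*(-½) + 141)² = (9/2 + 141)² = (291/2)² = 84681/4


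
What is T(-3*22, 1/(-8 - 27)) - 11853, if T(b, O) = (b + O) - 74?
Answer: -419756/35 ≈ -11993.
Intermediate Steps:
T(b, O) = -74 + O + b (T(b, O) = (O + b) - 74 = -74 + O + b)
T(-3*22, 1/(-8 - 27)) - 11853 = (-74 + 1/(-8 - 27) - 3*22) - 11853 = (-74 + 1/(-35) - 66) - 11853 = (-74 - 1/35 - 66) - 11853 = -4901/35 - 11853 = -419756/35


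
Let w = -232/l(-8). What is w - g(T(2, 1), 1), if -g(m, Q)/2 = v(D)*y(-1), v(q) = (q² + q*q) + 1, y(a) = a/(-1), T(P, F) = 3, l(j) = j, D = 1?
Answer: 35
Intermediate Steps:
y(a) = -a (y(a) = a*(-1) = -a)
v(q) = 1 + 2*q² (v(q) = (q² + q²) + 1 = 2*q² + 1 = 1 + 2*q²)
w = 29 (w = -232/(-8) = -232*(-⅛) = 29)
g(m, Q) = -6 (g(m, Q) = -2*(1 + 2*1²)*(-1*(-1)) = -2*(1 + 2*1) = -2*(1 + 2) = -6)
w - g(T(2, 1), 1) = 29 - 1*(-6) = 29 + 6 = 35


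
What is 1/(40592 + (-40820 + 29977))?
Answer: 1/29749 ≈ 3.3615e-5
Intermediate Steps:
1/(40592 + (-40820 + 29977)) = 1/(40592 - 10843) = 1/29749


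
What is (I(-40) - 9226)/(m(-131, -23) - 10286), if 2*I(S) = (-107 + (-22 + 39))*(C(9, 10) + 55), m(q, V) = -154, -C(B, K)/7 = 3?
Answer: 2689/2610 ≈ 1.0303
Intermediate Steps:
C(B, K) = -21 (C(B, K) = -7*3 = -21)
I(S) = -1530 (I(S) = ((-107 + (-22 + 39))*(-21 + 55))/2 = ((-107 + 17)*34)/2 = (-90*34)/2 = (1/2)*(-3060) = -1530)
(I(-40) - 9226)/(m(-131, -23) - 10286) = (-1530 - 9226)/(-154 - 10286) = -10756/(-10440) = -10756*(-1/10440) = 2689/2610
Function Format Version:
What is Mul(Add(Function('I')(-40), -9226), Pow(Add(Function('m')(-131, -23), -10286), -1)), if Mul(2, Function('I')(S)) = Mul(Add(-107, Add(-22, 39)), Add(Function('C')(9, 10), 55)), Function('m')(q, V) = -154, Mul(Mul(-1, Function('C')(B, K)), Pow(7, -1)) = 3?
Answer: Rational(2689, 2610) ≈ 1.0303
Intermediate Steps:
Function('C')(B, K) = -21 (Function('C')(B, K) = Mul(-7, 3) = -21)
Function('I')(S) = -1530 (Function('I')(S) = Mul(Rational(1, 2), Mul(Add(-107, Add(-22, 39)), Add(-21, 55))) = Mul(Rational(1, 2), Mul(Add(-107, 17), 34)) = Mul(Rational(1, 2), Mul(-90, 34)) = Mul(Rational(1, 2), -3060) = -1530)
Mul(Add(Function('I')(-40), -9226), Pow(Add(Function('m')(-131, -23), -10286), -1)) = Mul(Add(-1530, -9226), Pow(Add(-154, -10286), -1)) = Mul(-10756, Pow(-10440, -1)) = Mul(-10756, Rational(-1, 10440)) = Rational(2689, 2610)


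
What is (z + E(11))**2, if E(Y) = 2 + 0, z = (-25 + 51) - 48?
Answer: 400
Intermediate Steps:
z = -22 (z = 26 - 48 = -22)
E(Y) = 2
(z + E(11))**2 = (-22 + 2)**2 = (-20)**2 = 400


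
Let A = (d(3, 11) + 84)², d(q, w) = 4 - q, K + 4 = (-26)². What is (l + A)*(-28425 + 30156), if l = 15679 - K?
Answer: 38483592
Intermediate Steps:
K = 672 (K = -4 + (-26)² = -4 + 676 = 672)
l = 15007 (l = 15679 - 1*672 = 15679 - 672 = 15007)
A = 7225 (A = ((4 - 1*3) + 84)² = ((4 - 3) + 84)² = (1 + 84)² = 85² = 7225)
(l + A)*(-28425 + 30156) = (15007 + 7225)*(-28425 + 30156) = 22232*1731 = 38483592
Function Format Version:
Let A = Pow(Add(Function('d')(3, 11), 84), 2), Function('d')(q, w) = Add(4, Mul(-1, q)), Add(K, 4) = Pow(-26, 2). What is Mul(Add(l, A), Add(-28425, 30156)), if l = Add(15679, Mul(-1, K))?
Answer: 38483592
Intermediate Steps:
K = 672 (K = Add(-4, Pow(-26, 2)) = Add(-4, 676) = 672)
l = 15007 (l = Add(15679, Mul(-1, 672)) = Add(15679, -672) = 15007)
A = 7225 (A = Pow(Add(Add(4, Mul(-1, 3)), 84), 2) = Pow(Add(Add(4, -3), 84), 2) = Pow(Add(1, 84), 2) = Pow(85, 2) = 7225)
Mul(Add(l, A), Add(-28425, 30156)) = Mul(Add(15007, 7225), Add(-28425, 30156)) = Mul(22232, 1731) = 38483592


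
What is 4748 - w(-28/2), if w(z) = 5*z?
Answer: 4818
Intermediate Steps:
4748 - w(-28/2) = 4748 - 5*(-28/2) = 4748 - 5*(-28*½) = 4748 - 5*(-14) = 4748 - 1*(-70) = 4748 + 70 = 4818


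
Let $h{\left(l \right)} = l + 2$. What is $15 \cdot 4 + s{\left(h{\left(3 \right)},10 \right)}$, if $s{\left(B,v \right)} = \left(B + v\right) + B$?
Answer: $80$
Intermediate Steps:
$h{\left(l \right)} = 2 + l$
$s{\left(B,v \right)} = v + 2 B$
$15 \cdot 4 + s{\left(h{\left(3 \right)},10 \right)} = 15 \cdot 4 + \left(10 + 2 \left(2 + 3\right)\right) = 60 + \left(10 + 2 \cdot 5\right) = 60 + \left(10 + 10\right) = 60 + 20 = 80$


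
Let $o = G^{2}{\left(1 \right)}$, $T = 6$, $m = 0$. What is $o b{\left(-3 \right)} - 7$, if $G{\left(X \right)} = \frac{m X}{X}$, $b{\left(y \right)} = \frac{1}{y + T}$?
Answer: $-7$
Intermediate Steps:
$b{\left(y \right)} = \frac{1}{6 + y}$ ($b{\left(y \right)} = \frac{1}{y + 6} = \frac{1}{6 + y}$)
$G{\left(X \right)} = 0$ ($G{\left(X \right)} = \frac{0 X}{X} = \frac{0}{X} = 0$)
$o = 0$ ($o = 0^{2} = 0$)
$o b{\left(-3 \right)} - 7 = \frac{0}{6 - 3} - 7 = \frac{0}{3} - 7 = 0 \cdot \frac{1}{3} - 7 = 0 - 7 = -7$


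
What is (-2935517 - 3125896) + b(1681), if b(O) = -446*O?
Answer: -6811139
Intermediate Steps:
(-2935517 - 3125896) + b(1681) = (-2935517 - 3125896) - 446*1681 = -6061413 - 749726 = -6811139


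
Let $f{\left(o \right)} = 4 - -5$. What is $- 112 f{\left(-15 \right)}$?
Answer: $-1008$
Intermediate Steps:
$f{\left(o \right)} = 9$ ($f{\left(o \right)} = 4 + 5 = 9$)
$- 112 f{\left(-15 \right)} = \left(-112\right) 9 = -1008$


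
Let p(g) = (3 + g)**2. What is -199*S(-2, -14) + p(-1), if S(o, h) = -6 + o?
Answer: 1596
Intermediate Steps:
-199*S(-2, -14) + p(-1) = -199*(-6 - 2) + (3 - 1)**2 = -199*(-8) + 2**2 = 1592 + 4 = 1596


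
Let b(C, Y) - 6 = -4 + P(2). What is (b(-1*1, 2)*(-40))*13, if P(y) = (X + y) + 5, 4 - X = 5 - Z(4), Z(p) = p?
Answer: -6240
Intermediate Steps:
X = 3 (X = 4 - (5 - 1*4) = 4 - (5 - 4) = 4 - 1*1 = 4 - 1 = 3)
P(y) = 8 + y (P(y) = (3 + y) + 5 = 8 + y)
b(C, Y) = 12 (b(C, Y) = 6 + (-4 + (8 + 2)) = 6 + (-4 + 10) = 6 + 6 = 12)
(b(-1*1, 2)*(-40))*13 = (12*(-40))*13 = -480*13 = -6240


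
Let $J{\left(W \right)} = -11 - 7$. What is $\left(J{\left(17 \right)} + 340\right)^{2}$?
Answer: $103684$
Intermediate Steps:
$J{\left(W \right)} = -18$ ($J{\left(W \right)} = -11 - 7 = -18$)
$\left(J{\left(17 \right)} + 340\right)^{2} = \left(-18 + 340\right)^{2} = 322^{2} = 103684$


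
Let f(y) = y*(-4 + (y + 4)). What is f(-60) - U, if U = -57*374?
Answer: 24918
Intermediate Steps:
f(y) = y**2 (f(y) = y*(-4 + (4 + y)) = y*y = y**2)
U = -21318
f(-60) - U = (-60)**2 - 1*(-21318) = 3600 + 21318 = 24918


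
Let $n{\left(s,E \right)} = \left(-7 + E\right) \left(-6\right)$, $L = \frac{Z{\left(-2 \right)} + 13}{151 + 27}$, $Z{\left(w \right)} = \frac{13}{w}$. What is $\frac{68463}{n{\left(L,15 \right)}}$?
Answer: $- \frac{22821}{16} \approx -1426.3$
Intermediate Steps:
$L = \frac{13}{356}$ ($L = \frac{\frac{13}{-2} + 13}{151 + 27} = \frac{13 \left(- \frac{1}{2}\right) + 13}{178} = \left(- \frac{13}{2} + 13\right) \frac{1}{178} = \frac{13}{2} \cdot \frac{1}{178} = \frac{13}{356} \approx 0.036517$)
$n{\left(s,E \right)} = 42 - 6 E$
$\frac{68463}{n{\left(L,15 \right)}} = \frac{68463}{42 - 90} = \frac{68463}{-48} = 68463 \left(- \frac{1}{48}\right) = - \frac{22821}{16}$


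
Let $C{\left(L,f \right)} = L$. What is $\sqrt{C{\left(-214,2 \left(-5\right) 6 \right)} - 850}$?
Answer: $2 i \sqrt{266} \approx 32.619 i$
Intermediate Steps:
$\sqrt{C{\left(-214,2 \left(-5\right) 6 \right)} - 850} = \sqrt{-214 - 850} = \sqrt{-1064} = 2 i \sqrt{266}$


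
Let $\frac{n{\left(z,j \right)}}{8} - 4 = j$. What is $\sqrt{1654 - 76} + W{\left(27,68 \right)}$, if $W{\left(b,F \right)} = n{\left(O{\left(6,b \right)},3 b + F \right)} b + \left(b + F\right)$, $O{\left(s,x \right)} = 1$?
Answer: $33143 + \sqrt{1578} \approx 33183.0$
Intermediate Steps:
$n{\left(z,j \right)} = 32 + 8 j$
$W{\left(b,F \right)} = F + b + b \left(32 + 8 F + 24 b\right)$ ($W{\left(b,F \right)} = \left(32 + 8 \left(3 b + F\right)\right) b + \left(b + F\right) = \left(32 + 8 \left(F + 3 b\right)\right) b + \left(F + b\right) = \left(32 + \left(8 F + 24 b\right)\right) b + \left(F + b\right) = \left(32 + 8 F + 24 b\right) b + \left(F + b\right) = b \left(32 + 8 F + 24 b\right) + \left(F + b\right) = F + b + b \left(32 + 8 F + 24 b\right)$)
$\sqrt{1654 - 76} + W{\left(27,68 \right)} = \sqrt{1654 - 76} + \left(68 + 27 + 8 \cdot 27 \left(4 + 68 + 3 \cdot 27\right)\right) = \sqrt{1578} + \left(68 + 27 + 8 \cdot 27 \left(4 + 68 + 81\right)\right) = \sqrt{1578} + \left(68 + 27 + 8 \cdot 27 \cdot 153\right) = \sqrt{1578} + \left(68 + 27 + 33048\right) = \sqrt{1578} + 33143 = 33143 + \sqrt{1578}$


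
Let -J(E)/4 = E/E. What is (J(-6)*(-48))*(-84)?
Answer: -16128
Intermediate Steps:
J(E) = -4 (J(E) = -4*E/E = -4*1 = -4)
(J(-6)*(-48))*(-84) = -4*(-48)*(-84) = 192*(-84) = -16128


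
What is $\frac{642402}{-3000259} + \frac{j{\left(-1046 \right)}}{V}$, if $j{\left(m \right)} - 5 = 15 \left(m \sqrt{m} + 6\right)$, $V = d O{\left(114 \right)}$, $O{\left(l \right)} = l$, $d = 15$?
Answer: $- \frac{8562977}{54004662} - \frac{523 i \sqrt{1046}}{57} \approx -0.15856 - 296.75 i$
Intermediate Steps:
$V = 1710$ ($V = 15 \cdot 114 = 1710$)
$j{\left(m \right)} = 95 + 15 m^{\frac{3}{2}}$ ($j{\left(m \right)} = 5 + 15 \left(m \sqrt{m} + 6\right) = 5 + 15 \left(m^{\frac{3}{2}} + 6\right) = 5 + 15 \left(6 + m^{\frac{3}{2}}\right) = 5 + \left(90 + 15 m^{\frac{3}{2}}\right) = 95 + 15 m^{\frac{3}{2}}$)
$\frac{642402}{-3000259} + \frac{j{\left(-1046 \right)}}{V} = \frac{642402}{-3000259} + \frac{95 + 15 \left(-1046\right)^{\frac{3}{2}}}{1710} = 642402 \left(- \frac{1}{3000259}\right) + \left(95 + 15 \left(- 1046 i \sqrt{1046}\right)\right) \frac{1}{1710} = - \frac{642402}{3000259} + \left(95 - 15690 i \sqrt{1046}\right) \frac{1}{1710} = - \frac{642402}{3000259} + \left(\frac{1}{18} - \frac{523 i \sqrt{1046}}{57}\right) = - \frac{8562977}{54004662} - \frac{523 i \sqrt{1046}}{57}$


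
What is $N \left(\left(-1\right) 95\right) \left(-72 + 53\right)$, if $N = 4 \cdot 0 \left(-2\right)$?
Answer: $0$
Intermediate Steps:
$N = 0$ ($N = 0 \left(-2\right) = 0$)
$N \left(\left(-1\right) 95\right) \left(-72 + 53\right) = 0 \left(\left(-1\right) 95\right) \left(-72 + 53\right) = 0 \left(-95\right) \left(-19\right) = 0 \left(-19\right) = 0$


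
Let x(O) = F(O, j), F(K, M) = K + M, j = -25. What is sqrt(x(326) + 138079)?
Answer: 2*sqrt(34595) ≈ 371.99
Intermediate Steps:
x(O) = -25 + O (x(O) = O - 25 = -25 + O)
sqrt(x(326) + 138079) = sqrt((-25 + 326) + 138079) = sqrt(301 + 138079) = sqrt(138380) = 2*sqrt(34595)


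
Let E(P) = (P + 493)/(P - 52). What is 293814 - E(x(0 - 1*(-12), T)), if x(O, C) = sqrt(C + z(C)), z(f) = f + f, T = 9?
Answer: 786565741/2677 + 1635*sqrt(3)/2677 ≈ 2.9382e+5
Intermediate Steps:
z(f) = 2*f
x(O, C) = sqrt(3)*sqrt(C) (x(O, C) = sqrt(C + 2*C) = sqrt(3*C) = sqrt(3)*sqrt(C))
E(P) = (493 + P)/(-52 + P)
293814 - E(x(0 - 1*(-12), T)) = 293814 - (493 + sqrt(3)*sqrt(9))/(-52 + sqrt(3)*sqrt(9)) = 293814 - (493 + sqrt(3)*3)/(-52 + sqrt(3)*3) = 293814 - (493 + 3*sqrt(3))/(-52 + 3*sqrt(3))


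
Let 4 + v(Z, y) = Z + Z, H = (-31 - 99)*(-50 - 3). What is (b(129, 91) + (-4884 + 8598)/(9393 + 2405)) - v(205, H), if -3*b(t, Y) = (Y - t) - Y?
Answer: -2139480/5899 ≈ -362.69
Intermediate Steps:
H = 6890 (H = -130*(-53) = 6890)
b(t, Y) = t/3 (b(t, Y) = -((Y - t) - Y)/3 = -(-1)*t/3 = t/3)
v(Z, y) = -4 + 2*Z (v(Z, y) = -4 + (Z + Z) = -4 + 2*Z)
(b(129, 91) + (-4884 + 8598)/(9393 + 2405)) - v(205, H) = ((⅓)*129 + (-4884 + 8598)/(9393 + 2405)) - (-4 + 2*205) = (43 + 3714/11798) - (-4 + 410) = (43 + 3714*(1/11798)) - 1*406 = (43 + 1857/5899) - 406 = 255514/5899 - 406 = -2139480/5899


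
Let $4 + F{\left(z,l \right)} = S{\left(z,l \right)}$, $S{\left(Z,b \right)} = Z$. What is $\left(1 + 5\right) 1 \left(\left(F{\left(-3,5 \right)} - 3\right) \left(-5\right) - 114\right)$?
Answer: $-384$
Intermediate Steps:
$F{\left(z,l \right)} = -4 + z$
$\left(1 + 5\right) 1 \left(\left(F{\left(-3,5 \right)} - 3\right) \left(-5\right) - 114\right) = \left(1 + 5\right) 1 \left(\left(\left(-4 - 3\right) - 3\right) \left(-5\right) - 114\right) = 6 \cdot 1 \left(\left(-7 - 3\right) \left(-5\right) - 114\right) = 6 \left(\left(-10\right) \left(-5\right) - 114\right) = 6 \left(50 - 114\right) = 6 \left(-64\right) = -384$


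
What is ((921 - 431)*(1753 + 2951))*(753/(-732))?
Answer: -144636240/61 ≈ -2.3711e+6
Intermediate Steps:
((921 - 431)*(1753 + 2951))*(753/(-732)) = (490*4704)*(753*(-1/732)) = 2304960*(-251/244) = -144636240/61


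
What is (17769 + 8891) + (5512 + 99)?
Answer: 32271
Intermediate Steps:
(17769 + 8891) + (5512 + 99) = 26660 + 5611 = 32271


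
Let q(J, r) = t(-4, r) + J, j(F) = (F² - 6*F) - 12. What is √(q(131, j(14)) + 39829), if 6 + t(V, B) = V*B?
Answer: √39554 ≈ 198.88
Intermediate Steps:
j(F) = -12 + F² - 6*F
t(V, B) = -6 + B*V (t(V, B) = -6 + V*B = -6 + B*V)
q(J, r) = -6 + J - 4*r (q(J, r) = (-6 + r*(-4)) + J = (-6 - 4*r) + J = -6 + J - 4*r)
√(q(131, j(14)) + 39829) = √((-6 + 131 - 4*(-12 + 14² - 6*14)) + 39829) = √((-6 + 131 - 4*(-12 + 196 - 84)) + 39829) = √((-6 + 131 - 4*100) + 39829) = √((-6 + 131 - 400) + 39829) = √(-275 + 39829) = √39554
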